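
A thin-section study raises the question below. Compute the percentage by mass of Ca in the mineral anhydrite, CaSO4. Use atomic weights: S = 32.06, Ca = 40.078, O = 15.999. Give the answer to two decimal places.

Molar mass of CaSO4: 1×40.078 + 1×32.06 + 4×15.999 = 136.134 g/mol.
Mass of Ca per formula unit: 1 × 40.078 = 40.078 g.
Weight fraction Ca = 40.078 / 136.134 = 0.2944.

29.44 wt%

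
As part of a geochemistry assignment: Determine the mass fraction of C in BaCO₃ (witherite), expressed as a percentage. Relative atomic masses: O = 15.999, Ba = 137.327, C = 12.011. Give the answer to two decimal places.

Formula mass = 1×137.327 + 1×12.011 + 3×15.999 = 197.335 g/mol, of which 12.011 g is C.
So C makes up 12.011/197.335 = 0.0609 of the mass, i.e. 6.09%.

6.09 mass %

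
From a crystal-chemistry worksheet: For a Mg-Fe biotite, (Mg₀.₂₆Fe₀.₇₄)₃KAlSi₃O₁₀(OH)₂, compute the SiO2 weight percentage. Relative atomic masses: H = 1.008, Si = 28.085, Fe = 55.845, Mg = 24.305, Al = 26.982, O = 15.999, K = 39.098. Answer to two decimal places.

36.99 wt%

Molar mass of (Mg₀.₂₆Fe₀.₇₄)₃KAlSi₃O₁₀(OH)₂ = 0.78×24.305 + 2.22×55.845 + 1×39.098 + 1×26.982 + 3×28.085 + 12×15.999 + 2×1.008 = 487.273 g/mol.
Each formula unit contains 3 Si, equivalent to 3/1 = 3.0000 mol SiO2.
M(SiO2) = 1×28.085 + 2×15.999 = 60.083 g/mol.
Mass of SiO2 per formula unit = 3.0000 × 60.083 = 180.249 g.
SiO2 wt% = 180.249 / 487.273 × 100 = 36.99%.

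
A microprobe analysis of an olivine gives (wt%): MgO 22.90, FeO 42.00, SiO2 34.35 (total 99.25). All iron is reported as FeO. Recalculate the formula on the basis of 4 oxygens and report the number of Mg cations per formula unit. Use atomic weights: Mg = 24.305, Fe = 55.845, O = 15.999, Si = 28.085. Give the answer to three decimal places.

0.990 Mg apfu

MgO (M=40.304): mol = 0.56818; Mg = 0.56818, O = 0.56818.
FeO (M=71.844): mol = 0.58460; Fe = 0.58460, O = 0.58460.
SiO2 (M=60.083): mol = 0.57171; Si = 0.57171, O = 1.14342.
ΣO = 2.29620; factor = 4/ΣO = 1.74201.
Mg apfu = 0.56818 × 1.74201 = 0.990.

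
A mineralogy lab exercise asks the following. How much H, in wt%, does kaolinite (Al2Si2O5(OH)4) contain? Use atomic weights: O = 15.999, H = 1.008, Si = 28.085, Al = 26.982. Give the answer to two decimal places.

Molar mass of Al2Si2O5(OH)4: 2*26.982 + 2*28.085 + 9*15.999 + 4*1.008 = 258.157 g/mol.
Mass of H per formula unit: 4 × 1.008 = 4.032 g.
Weight fraction H = 4.032 / 258.157 = 0.0156.

1.56 wt%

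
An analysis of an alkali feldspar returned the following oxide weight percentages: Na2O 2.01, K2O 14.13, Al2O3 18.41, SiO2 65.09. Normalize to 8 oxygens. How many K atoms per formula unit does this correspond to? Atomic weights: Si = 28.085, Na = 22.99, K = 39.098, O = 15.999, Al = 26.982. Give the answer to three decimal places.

Na2O: 2.01/61.979 = 0.03243 mol → 0.06486 mol Na, 0.03243 mol O.
K2O: 14.13/94.195 = 0.15001 mol → 0.30002 mol K, 0.15001 mol O.
Al2O3: 18.41/101.961 = 0.18056 mol → 0.36112 mol Al, 0.54168 mol O.
SiO2: 65.09/60.083 = 1.08333 mol → 1.08333 mol Si, 2.16666 mol O.
Total oxygen = 2.89078 mol. Normalization factor = 8/2.89078 = 2.76742.
K per 8 O = 0.30002 × 2.76742 = 0.830.

0.830 K apfu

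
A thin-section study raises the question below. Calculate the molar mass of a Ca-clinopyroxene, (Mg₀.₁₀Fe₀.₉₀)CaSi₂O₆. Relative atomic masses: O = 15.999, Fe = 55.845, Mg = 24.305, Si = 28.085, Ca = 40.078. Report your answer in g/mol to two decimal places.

244.93 g/mol

Mg: 0.10 × 24.305 = 2.4305
Fe: 0.90 × 55.845 = 50.2605
Ca: 1 × 40.078 = 40.0780
Si: 2 × 28.085 = 56.1700
O: 6 × 15.999 = 95.9940
Summing the contributions gives the formula mass.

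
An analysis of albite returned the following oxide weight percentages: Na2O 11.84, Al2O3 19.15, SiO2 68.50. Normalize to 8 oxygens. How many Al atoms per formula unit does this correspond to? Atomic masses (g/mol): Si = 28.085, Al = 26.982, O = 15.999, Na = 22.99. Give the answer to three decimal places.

0.990 Al apfu

11.84 wt% Na2O ÷ 61.979 g/mol = 0.19103 mol, giving 0.38206 Na and 0.19103 O.
19.15 wt% Al2O3 ÷ 101.961 g/mol = 0.18782 mol, giving 0.37564 Al and 0.56346 O.
68.50 wt% SiO2 ÷ 60.083 g/mol = 1.14009 mol, giving 1.14009 Si and 2.28018 O.
Oxygen sums to 3.03467; scaling by 8/3.03467 = 2.63620 puts the formula on 8 O.
Al: 0.37564 × 2.63620 = 0.990 atoms per formula unit.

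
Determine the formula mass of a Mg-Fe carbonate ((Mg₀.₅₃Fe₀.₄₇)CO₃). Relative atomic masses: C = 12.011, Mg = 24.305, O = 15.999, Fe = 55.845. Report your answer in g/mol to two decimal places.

The formula mass is the sum 0.53×24.305 + 0.47×55.845 + 1×12.011 + 3×15.999.

99.14 g/mol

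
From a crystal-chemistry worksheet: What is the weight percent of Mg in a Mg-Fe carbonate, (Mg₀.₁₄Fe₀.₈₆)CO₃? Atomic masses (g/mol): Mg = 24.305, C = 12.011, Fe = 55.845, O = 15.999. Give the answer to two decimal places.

M((Mg₀.₁₄Fe₀.₈₆)CO₃) = 111.437 g/mol.
Mg contributes 0.14 × 24.305 = 3.403 g per mole.
3.403/111.437 = 0.0305 → 3.05%.

3.05 wt%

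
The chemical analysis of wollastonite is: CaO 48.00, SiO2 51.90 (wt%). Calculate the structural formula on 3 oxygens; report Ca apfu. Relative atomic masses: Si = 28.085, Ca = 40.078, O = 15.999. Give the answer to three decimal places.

0.994 Ca apfu

CaO: 48.00/56.077 = 0.85597 mol → 0.85597 mol Ca, 0.85597 mol O.
SiO2: 51.90/60.083 = 0.86381 mol → 0.86381 mol Si, 1.72762 mol O.
Total oxygen = 2.58359 mol. Normalization factor = 3/2.58359 = 1.16117.
Ca per 3 O = 0.85597 × 1.16117 = 0.994.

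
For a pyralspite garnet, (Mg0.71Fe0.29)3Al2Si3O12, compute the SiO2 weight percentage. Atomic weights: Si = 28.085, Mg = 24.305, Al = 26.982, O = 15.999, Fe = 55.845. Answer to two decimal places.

41.86 wt%

M((Mg0.71Fe0.29)3Al2Si3O12) = 430.562 g/mol; M(SiO2) = 60.083 g/mol.
Moles SiO2 per formula unit = 3 Si ÷ 1 = 3.0000.
SiO2 fraction = (3.0000 × 60.083) / 430.562 = 180.249/430.562 = 0.4186.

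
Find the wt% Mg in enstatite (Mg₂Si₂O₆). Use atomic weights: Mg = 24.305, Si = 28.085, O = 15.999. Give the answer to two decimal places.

M(Mg₂Si₂O₆) = 200.774 g/mol.
Mg contributes 2 × 24.305 = 48.610 g per mole.
48.610/200.774 = 0.2421 → 24.21%.

24.21 mass %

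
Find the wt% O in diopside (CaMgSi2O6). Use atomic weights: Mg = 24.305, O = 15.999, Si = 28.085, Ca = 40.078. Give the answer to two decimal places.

Molar mass of CaMgSi2O6: 1*40.078 + 1*24.305 + 2*28.085 + 6*15.999 = 216.547 g/mol.
Mass of O per formula unit: 6 × 15.999 = 95.994 g.
Weight fraction O = 95.994 / 216.547 = 0.4433.

44.33 weight percent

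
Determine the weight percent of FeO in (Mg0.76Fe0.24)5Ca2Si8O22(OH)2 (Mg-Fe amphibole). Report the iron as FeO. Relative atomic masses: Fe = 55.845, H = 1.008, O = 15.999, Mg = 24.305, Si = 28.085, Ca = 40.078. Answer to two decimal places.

Molar mass of (Mg0.76Fe0.24)5Ca2Si8O22(OH)2 = 3.80·24.305 + 1.20·55.845 + 2·40.078 + 8·28.085 + 24·15.999 + 2·1.008 = 850.201 g/mol.
Each formula unit contains 1.20 Fe, equivalent to 1.20/1 = 1.2000 mol FeO.
M(FeO) = 1×55.845 + 1×15.999 = 71.844 g/mol.
Mass of FeO per formula unit = 1.2000 × 71.844 = 86.213 g.
FeO wt% = 86.213 / 850.201 × 100 = 10.14%.

10.14 wt%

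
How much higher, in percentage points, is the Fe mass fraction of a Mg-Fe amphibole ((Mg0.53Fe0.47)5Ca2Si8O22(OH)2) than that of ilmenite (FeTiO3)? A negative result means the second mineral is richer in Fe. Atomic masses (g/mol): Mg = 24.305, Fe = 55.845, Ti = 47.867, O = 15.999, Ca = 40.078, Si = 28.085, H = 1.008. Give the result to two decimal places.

M((Mg0.53Fe0.47)5Ca2Si8O22(OH)2) = 886.472 g/mol, so wt% Fe = 131.236/886.472 × 100 = 14.80%.
M(FeTiO3) = 151.709 g/mol, so wt% Fe = 55.845/151.709 × 100 = 36.81%.
14.80 − 36.81 = -22.01 pp.

-22.01 percentage points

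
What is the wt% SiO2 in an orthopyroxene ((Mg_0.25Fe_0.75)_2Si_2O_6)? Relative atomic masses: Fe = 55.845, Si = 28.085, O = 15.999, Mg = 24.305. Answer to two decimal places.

Formula mass = 248.084 g/mol.
2 Si → 2.0000 mol SiO2 per formula unit; M(SiO2) = 60.083, so SiO2 mass = 120.166 g.
120.166/248.084 × 100 = 48.44 wt%.

48.44 wt%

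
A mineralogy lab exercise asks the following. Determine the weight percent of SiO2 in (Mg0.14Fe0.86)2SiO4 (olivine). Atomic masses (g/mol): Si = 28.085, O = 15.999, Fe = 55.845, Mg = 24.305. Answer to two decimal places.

30.82 wt%

M((Mg0.14Fe0.86)2SiO4) = 194.940 g/mol; M(SiO2) = 60.083 g/mol.
Moles SiO2 per formula unit = 1 Si ÷ 1 = 1.0000.
SiO2 fraction = (1.0000 × 60.083) / 194.940 = 60.083/194.940 = 0.3082.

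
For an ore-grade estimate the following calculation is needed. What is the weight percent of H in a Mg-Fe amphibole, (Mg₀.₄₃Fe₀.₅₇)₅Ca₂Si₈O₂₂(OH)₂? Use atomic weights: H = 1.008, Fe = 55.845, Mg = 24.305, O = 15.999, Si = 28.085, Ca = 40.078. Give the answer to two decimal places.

Molar mass of (Mg₀.₄₃Fe₀.₅₇)₅Ca₂Si₈O₂₂(OH)₂: 2.15*24.305 + 2.85*55.845 + 2*40.078 + 8*28.085 + 24*15.999 + 2*1.008 = 902.242 g/mol.
Mass of H per formula unit: 2 × 1.008 = 2.016 g.
Weight fraction H = 2.016 / 902.242 = 0.0022.

0.22 weight percent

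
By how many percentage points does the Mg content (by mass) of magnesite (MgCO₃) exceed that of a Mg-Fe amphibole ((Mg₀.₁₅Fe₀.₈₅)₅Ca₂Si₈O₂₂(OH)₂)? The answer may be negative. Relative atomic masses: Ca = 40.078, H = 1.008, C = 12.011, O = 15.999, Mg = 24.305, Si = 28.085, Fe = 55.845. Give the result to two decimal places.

Mg in MgCO₃: molar mass 84.313 g/mol; 1×24.305 = 24.305 g → 28.83 wt%.
Mg in (Mg₀.₁₅Fe₀.₈₅)₅Ca₂Si₈O₂₂(OH)₂: molar mass 946.398 g/mol; 0.75×24.305 = 18.229 g → 1.93 wt%.
Difference = 28.83 − 1.93 = 26.90 percentage points.

26.90 percentage points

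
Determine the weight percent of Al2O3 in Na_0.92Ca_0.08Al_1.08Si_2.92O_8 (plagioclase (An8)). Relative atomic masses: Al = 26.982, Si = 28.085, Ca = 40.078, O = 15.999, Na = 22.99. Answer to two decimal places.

20.90 wt%

M(Na_0.92Ca_0.08Al_1.08Si_2.92O_8) = 263.498 g/mol; M(Al2O3) = 101.961 g/mol.
Moles Al2O3 per formula unit = 1.08 Al ÷ 2 = 0.5400.
Al2O3 fraction = (0.5400 × 101.961) / 263.498 = 55.059/263.498 = 0.2090.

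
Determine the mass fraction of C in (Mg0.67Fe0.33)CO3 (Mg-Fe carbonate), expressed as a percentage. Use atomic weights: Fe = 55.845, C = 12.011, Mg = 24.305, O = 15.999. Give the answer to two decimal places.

12.68 wt%

Molar mass of (Mg0.67Fe0.33)CO3: 0.67·24.305 + 0.33·55.845 + 1·12.011 + 3·15.999 = 94.721 g/mol.
Mass of C per formula unit: 1 × 12.011 = 12.011 g.
Weight fraction C = 12.011 / 94.721 = 0.1268.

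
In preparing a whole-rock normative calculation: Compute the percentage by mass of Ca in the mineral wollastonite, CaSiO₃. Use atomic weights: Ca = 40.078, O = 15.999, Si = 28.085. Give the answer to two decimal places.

34.50 wt%

Molar mass of CaSiO₃: 1×40.078 + 1×28.085 + 3×15.999 = 116.160 g/mol.
Mass of Ca per formula unit: 1 × 40.078 = 40.078 g.
Weight fraction Ca = 40.078 / 116.160 = 0.3450.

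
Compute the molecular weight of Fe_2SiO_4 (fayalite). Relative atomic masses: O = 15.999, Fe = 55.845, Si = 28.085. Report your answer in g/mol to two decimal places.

203.77 g/mol

M = 2·55.845 + 1·28.085 + 4·15.999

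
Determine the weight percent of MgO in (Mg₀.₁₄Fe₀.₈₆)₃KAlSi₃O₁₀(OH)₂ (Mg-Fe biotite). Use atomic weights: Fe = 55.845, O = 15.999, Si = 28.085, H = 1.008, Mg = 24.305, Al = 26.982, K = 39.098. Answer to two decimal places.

Molar mass of (Mg₀.₁₄Fe₀.₈₆)₃KAlSi₃O₁₀(OH)₂ = 0.42×24.305 + 2.58×55.845 + 1×39.098 + 1×26.982 + 3×28.085 + 12×15.999 + 2×1.008 = 498.627 g/mol.
Each formula unit contains 0.42 Mg, equivalent to 0.42/1 = 0.4200 mol MgO.
M(MgO) = 1×24.305 + 1×15.999 = 40.304 g/mol.
Mass of MgO per formula unit = 0.4200 × 40.304 = 16.928 g.
MgO wt% = 16.928 / 498.627 × 100 = 3.39%.

3.39 wt%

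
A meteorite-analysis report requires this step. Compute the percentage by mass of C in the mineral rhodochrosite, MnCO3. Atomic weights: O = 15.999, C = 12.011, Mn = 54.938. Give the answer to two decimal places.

10.45 wt%

Formula mass = 1*54.938 + 1*12.011 + 3*15.999 = 114.946 g/mol, of which 12.011 g is C.
So C makes up 12.011/114.946 = 0.1045 of the mass, i.e. 10.45%.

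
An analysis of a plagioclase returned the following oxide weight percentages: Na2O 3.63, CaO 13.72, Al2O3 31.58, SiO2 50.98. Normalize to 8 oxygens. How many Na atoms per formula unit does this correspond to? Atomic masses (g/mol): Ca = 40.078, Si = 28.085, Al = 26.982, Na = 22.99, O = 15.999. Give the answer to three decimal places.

Na2O: 3.63/61.979 = 0.05857 mol → 0.11714 mol Na, 0.05857 mol O.
CaO: 13.72/56.077 = 0.24466 mol → 0.24466 mol Ca, 0.24466 mol O.
Al2O3: 31.58/101.961 = 0.30973 mol → 0.61946 mol Al, 0.92919 mol O.
SiO2: 50.98/60.083 = 0.84849 mol → 0.84849 mol Si, 1.69698 mol O.
Total oxygen = 2.92940 mol. Normalization factor = 8/2.92940 = 2.73093.
Na per 8 O = 0.11714 × 2.73093 = 0.320.

0.320 Na apfu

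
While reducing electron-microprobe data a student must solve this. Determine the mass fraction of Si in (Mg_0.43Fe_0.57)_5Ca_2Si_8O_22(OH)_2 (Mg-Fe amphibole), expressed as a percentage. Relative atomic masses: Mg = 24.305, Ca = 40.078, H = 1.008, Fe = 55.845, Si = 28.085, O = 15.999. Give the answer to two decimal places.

24.90 mass %

M((Mg_0.43Fe_0.57)_5Ca_2Si_8O_22(OH)_2) = 902.242 g/mol.
Si contributes 8 × 28.085 = 224.680 g per mole.
224.680/902.242 = 0.2490 → 24.90%.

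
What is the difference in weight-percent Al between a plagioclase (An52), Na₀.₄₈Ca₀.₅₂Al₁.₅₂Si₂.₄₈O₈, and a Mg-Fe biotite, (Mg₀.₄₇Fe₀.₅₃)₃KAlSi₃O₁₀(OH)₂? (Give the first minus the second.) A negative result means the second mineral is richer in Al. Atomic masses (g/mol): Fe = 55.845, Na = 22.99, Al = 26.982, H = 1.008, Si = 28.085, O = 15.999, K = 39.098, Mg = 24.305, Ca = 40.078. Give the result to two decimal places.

First mineral: 41.013 g Al in 270.531 g formula = 15.16 wt% Al.
Second mineral: 26.982 g Al in 467.403 g formula = 5.77 wt% Al.
15.16% − 5.77% gives a difference of 9.39 percentage points.

9.39 percentage points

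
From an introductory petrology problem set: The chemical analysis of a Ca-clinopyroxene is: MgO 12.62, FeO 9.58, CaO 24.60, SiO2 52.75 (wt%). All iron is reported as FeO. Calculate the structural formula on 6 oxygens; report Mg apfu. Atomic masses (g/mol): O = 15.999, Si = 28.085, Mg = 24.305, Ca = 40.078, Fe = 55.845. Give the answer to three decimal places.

MgO: 12.62/40.304 = 0.31312 mol → 0.31312 mol Mg, 0.31312 mol O.
FeO: 9.58/71.844 = 0.13334 mol → 0.13334 mol Fe, 0.13334 mol O.
CaO: 24.60/56.077 = 0.43868 mol → 0.43868 mol Ca, 0.43868 mol O.
SiO2: 52.75/60.083 = 0.87795 mol → 0.87795 mol Si, 1.75590 mol O.
Total oxygen = 2.64104 mol. Normalization factor = 6/2.64104 = 2.27183.
Mg per 6 O = 0.31312 × 2.27183 = 0.711.

0.711 Mg apfu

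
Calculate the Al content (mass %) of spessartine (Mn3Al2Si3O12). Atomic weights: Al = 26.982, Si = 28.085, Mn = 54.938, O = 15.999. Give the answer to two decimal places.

10.90 mass %

Molar mass of Mn3Al2Si3O12: 3*54.938 + 2*26.982 + 3*28.085 + 12*15.999 = 495.021 g/mol.
Mass of Al per formula unit: 2 × 26.982 = 53.964 g.
Weight fraction Al = 53.964 / 495.021 = 0.1090.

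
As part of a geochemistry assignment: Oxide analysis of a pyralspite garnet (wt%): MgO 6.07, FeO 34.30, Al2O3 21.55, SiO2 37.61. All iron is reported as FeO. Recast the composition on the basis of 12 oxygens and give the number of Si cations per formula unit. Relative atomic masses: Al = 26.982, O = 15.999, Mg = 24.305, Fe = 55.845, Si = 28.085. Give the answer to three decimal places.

MgO: 6.07/40.304 = 0.15061 mol → 0.15061 mol Mg, 0.15061 mol O.
FeO: 34.30/71.844 = 0.47742 mol → 0.47742 mol Fe, 0.47742 mol O.
Al2O3: 21.55/101.961 = 0.21136 mol → 0.42272 mol Al, 0.63408 mol O.
SiO2: 37.61/60.083 = 0.62597 mol → 0.62597 mol Si, 1.25194 mol O.
Total oxygen = 2.51405 mol. Normalization factor = 12/2.51405 = 4.77317.
Si per 12 O = 0.62597 × 4.77317 = 2.988.

2.988 Si apfu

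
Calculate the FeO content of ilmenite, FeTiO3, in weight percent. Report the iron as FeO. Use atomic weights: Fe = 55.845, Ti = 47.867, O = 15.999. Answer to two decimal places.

Formula mass = 151.709 g/mol.
1 Fe → 1.0000 mol FeO per formula unit; M(FeO) = 71.844, so FeO mass = 71.844 g.
71.844/151.709 × 100 = 47.36 wt%.

47.36 wt%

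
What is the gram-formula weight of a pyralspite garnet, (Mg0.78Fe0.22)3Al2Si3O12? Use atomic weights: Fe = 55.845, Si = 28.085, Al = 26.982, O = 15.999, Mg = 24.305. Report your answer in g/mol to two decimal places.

423.94 g/mol

The formula mass is the sum 2.34*24.305 + 0.66*55.845 + 2*26.982 + 3*28.085 + 12*15.999.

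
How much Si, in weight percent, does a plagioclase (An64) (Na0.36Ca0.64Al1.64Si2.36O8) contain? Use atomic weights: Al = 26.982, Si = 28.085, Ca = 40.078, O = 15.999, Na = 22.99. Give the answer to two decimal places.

M(Na0.36Ca0.64Al1.64Si2.36O8) = 272.449 g/mol.
Si contributes 2.36 × 28.085 = 66.281 g per mole.
66.281/272.449 = 0.2433 → 24.33%.

24.33 weight percent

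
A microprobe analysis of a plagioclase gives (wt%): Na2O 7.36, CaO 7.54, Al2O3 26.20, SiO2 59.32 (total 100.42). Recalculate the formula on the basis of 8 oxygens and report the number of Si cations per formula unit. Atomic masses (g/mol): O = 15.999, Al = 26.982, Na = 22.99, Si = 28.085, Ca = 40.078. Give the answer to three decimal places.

2.634 Si apfu

Na2O: 7.36/61.979 = 0.11875 mol → 0.23750 mol Na, 0.11875 mol O.
CaO: 7.54/56.077 = 0.13446 mol → 0.13446 mol Ca, 0.13446 mol O.
Al2O3: 26.20/101.961 = 0.25696 mol → 0.51392 mol Al, 0.77088 mol O.
SiO2: 59.32/60.083 = 0.98730 mol → 0.98730 mol Si, 1.97460 mol O.
Total oxygen = 2.99869 mol. Normalization factor = 8/2.99869 = 2.66783.
Si per 8 O = 0.98730 × 2.66783 = 2.634.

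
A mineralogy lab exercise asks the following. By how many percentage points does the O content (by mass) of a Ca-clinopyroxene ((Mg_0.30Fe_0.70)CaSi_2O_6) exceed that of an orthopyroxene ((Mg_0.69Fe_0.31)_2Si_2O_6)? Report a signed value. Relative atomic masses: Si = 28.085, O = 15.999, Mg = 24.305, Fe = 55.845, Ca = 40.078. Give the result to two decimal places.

O in (Mg_0.30Fe_0.70)CaSi_2O_6: molar mass 238.625 g/mol; 6×15.999 = 95.994 g → 40.23 wt%.
O in (Mg_0.69Fe_0.31)_2Si_2O_6: molar mass 220.329 g/mol; 6×15.999 = 95.994 g → 43.57 wt%.
Difference = 40.23 − 43.57 = -3.34 percentage points.

-3.34 percentage points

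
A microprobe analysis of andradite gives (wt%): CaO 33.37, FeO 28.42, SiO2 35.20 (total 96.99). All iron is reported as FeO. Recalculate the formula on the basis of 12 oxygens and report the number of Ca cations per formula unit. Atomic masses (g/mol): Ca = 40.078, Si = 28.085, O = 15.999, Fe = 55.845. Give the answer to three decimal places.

3.302 Ca apfu

CaO: 33.37/56.077 = 0.59507 mol → 0.59507 mol Ca, 0.59507 mol O.
FeO: 28.42/71.844 = 0.39558 mol → 0.39558 mol Fe, 0.39558 mol O.
SiO2: 35.20/60.083 = 0.58586 mol → 0.58586 mol Si, 1.17172 mol O.
Total oxygen = 2.16237 mol. Normalization factor = 12/2.16237 = 5.54947.
Ca per 12 O = 0.59507 × 5.54947 = 3.302.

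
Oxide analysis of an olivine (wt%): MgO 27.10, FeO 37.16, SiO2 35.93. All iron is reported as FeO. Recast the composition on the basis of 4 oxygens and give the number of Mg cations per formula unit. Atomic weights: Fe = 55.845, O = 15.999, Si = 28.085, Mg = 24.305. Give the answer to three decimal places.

1.127 Mg apfu

27.10 wt% MgO ÷ 40.304 g/mol = 0.67239 mol, giving 0.67239 Mg and 0.67239 O.
37.16 wt% FeO ÷ 71.844 g/mol = 0.51723 mol, giving 0.51723 Fe and 0.51723 O.
35.93 wt% SiO2 ÷ 60.083 g/mol = 0.59801 mol, giving 0.59801 Si and 1.19602 O.
Oxygen sums to 2.38564; scaling by 4/2.38564 = 1.67670 puts the formula on 4 O.
Mg: 0.67239 × 1.67670 = 1.127 atoms per formula unit.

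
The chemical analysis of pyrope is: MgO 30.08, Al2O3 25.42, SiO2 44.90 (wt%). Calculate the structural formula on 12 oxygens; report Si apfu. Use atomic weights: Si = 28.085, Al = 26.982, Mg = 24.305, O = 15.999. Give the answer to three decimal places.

3.000 Si apfu

30.08 wt% MgO ÷ 40.304 g/mol = 0.74633 mol, giving 0.74633 Mg and 0.74633 O.
25.42 wt% Al2O3 ÷ 101.961 g/mol = 0.24931 mol, giving 0.49862 Al and 0.74793 O.
44.90 wt% SiO2 ÷ 60.083 g/mol = 0.74730 mol, giving 0.74730 Si and 1.49460 O.
Oxygen sums to 2.98886; scaling by 12/2.98886 = 4.01491 puts the formula on 12 O.
Si: 0.74730 × 4.01491 = 3.000 atoms per formula unit.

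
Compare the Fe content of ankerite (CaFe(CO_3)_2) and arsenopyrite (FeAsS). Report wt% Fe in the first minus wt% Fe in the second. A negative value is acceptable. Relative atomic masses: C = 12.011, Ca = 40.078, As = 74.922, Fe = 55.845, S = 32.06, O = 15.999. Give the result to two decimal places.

-8.44 percentage points

First mineral: 55.845 g Fe in 215.939 g formula = 25.86 wt% Fe.
Second mineral: 55.845 g Fe in 162.827 g formula = 34.30 wt% Fe.
25.86% − 34.30% gives a difference of -8.44 percentage points.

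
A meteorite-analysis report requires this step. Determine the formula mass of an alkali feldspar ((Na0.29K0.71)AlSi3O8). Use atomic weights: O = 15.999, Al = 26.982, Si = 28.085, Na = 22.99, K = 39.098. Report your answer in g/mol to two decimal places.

Na: 0.29 × 22.99 = 6.6671
K: 0.71 × 39.098 = 27.7596
Al: 1 × 26.982 = 26.9820
Si: 3 × 28.085 = 84.2550
O: 8 × 15.999 = 127.9920
Summing the contributions gives the formula mass.

273.66 g/mol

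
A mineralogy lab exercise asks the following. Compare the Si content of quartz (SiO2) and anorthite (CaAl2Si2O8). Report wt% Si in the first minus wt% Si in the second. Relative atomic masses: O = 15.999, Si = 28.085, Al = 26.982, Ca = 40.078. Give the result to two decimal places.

Si in SiO2: molar mass 60.083 g/mol; 1×28.085 = 28.085 g → 46.74 wt%.
Si in CaAl2Si2O8: molar mass 278.204 g/mol; 2×28.085 = 56.170 g → 20.19 wt%.
Difference = 46.74 − 20.19 = 26.55 percentage points.

26.55 percentage points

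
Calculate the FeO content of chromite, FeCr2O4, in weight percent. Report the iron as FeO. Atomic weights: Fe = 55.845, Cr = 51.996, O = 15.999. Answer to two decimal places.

32.10 wt%

M(FeCr2O4) = 223.833 g/mol; M(FeO) = 71.844 g/mol.
Moles FeO per formula unit = 1 Fe ÷ 1 = 1.0000.
FeO fraction = (1.0000 × 71.844) / 223.833 = 71.844/223.833 = 0.3210.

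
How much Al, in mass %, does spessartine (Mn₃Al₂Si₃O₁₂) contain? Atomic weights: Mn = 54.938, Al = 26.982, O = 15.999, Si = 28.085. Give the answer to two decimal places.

M(Mn₃Al₂Si₃O₁₂) = 495.021 g/mol.
Al contributes 2 × 26.982 = 53.964 g per mole.
53.964/495.021 = 0.1090 → 10.90%.

10.90 mass %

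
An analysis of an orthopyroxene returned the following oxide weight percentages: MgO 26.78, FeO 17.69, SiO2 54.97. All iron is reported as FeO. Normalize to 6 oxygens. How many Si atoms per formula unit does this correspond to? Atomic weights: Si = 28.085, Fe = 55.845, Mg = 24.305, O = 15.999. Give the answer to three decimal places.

2.003 Si apfu

MgO: 26.78/40.304 = 0.66445 mol → 0.66445 mol Mg, 0.66445 mol O.
FeO: 17.69/71.844 = 0.24623 mol → 0.24623 mol Fe, 0.24623 mol O.
SiO2: 54.97/60.083 = 0.91490 mol → 0.91490 mol Si, 1.82980 mol O.
Total oxygen = 2.74048 mol. Normalization factor = 6/2.74048 = 2.18940.
Si per 6 O = 0.91490 × 2.18940 = 2.003.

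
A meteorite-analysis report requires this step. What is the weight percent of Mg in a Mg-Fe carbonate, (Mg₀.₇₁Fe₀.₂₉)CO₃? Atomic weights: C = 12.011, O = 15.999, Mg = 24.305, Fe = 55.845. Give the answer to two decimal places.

18.46 mass %

Molar mass of (Mg₀.₇₁Fe₀.₂₉)CO₃: 0.71·24.305 + 0.29·55.845 + 1·12.011 + 3·15.999 = 93.460 g/mol.
Mass of Mg per formula unit: 0.71 × 24.305 = 17.257 g.
Weight fraction Mg = 17.257 / 93.460 = 0.1846.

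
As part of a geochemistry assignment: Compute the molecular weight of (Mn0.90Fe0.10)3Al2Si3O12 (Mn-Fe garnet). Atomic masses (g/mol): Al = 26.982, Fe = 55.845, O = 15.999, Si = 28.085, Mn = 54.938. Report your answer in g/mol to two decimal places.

M = 2.70·54.938 + 0.30·55.845 + 2·26.982 + 3·28.085 + 12·15.999

495.29 g/mol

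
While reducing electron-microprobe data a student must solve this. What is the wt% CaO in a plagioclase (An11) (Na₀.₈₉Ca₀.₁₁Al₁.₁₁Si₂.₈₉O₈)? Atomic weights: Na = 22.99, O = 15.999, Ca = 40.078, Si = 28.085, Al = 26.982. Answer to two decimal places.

Formula mass = 263.977 g/mol.
0.11 Ca → 0.1100 mol CaO per formula unit; M(CaO) = 56.077, so CaO mass = 6.168 g.
6.168/263.977 × 100 = 2.34 wt%.

2.34 wt%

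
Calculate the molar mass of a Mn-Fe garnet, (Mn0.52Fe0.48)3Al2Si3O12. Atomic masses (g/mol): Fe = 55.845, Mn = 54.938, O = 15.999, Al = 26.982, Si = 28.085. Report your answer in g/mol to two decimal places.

496.33 g/mol

The formula mass is the sum 1.56*54.938 + 1.44*55.845 + 2*26.982 + 3*28.085 + 12*15.999.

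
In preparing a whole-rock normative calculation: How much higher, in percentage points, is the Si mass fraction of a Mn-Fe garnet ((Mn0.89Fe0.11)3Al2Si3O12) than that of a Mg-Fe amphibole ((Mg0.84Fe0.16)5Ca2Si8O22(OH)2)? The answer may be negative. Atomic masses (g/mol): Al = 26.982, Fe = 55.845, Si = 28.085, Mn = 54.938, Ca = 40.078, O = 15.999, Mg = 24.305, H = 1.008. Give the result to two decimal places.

First mineral: 84.255 g Si in 495.320 g formula = 17.01 wt% Si.
Second mineral: 224.680 g Si in 837.585 g formula = 26.82 wt% Si.
17.01% − 26.82% gives a difference of -9.81 percentage points.

-9.81 percentage points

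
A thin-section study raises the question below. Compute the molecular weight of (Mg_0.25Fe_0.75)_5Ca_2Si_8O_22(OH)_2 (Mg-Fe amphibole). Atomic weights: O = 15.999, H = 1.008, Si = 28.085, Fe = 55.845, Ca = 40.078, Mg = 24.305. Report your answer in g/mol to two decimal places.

The formula mass is the sum 1.25(24.305) + 3.75(55.845) + 2(40.078) + 8(28.085) + 24(15.999) + 2(1.008).

930.63 g/mol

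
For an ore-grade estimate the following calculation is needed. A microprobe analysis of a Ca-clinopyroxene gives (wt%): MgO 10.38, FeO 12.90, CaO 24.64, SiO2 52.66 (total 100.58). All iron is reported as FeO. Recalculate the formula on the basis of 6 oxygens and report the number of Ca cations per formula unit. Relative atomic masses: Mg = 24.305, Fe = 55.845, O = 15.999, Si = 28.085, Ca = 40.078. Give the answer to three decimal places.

1.003 Ca apfu

10.38 wt% MgO ÷ 40.304 g/mol = 0.25754 mol, giving 0.25754 Mg and 0.25754 O.
12.90 wt% FeO ÷ 71.844 g/mol = 0.17956 mol, giving 0.17956 Fe and 0.17956 O.
24.64 wt% CaO ÷ 56.077 g/mol = 0.43940 mol, giving 0.43940 Ca and 0.43940 O.
52.66 wt% SiO2 ÷ 60.083 g/mol = 0.87645 mol, giving 0.87645 Si and 1.75290 O.
Oxygen sums to 2.62940; scaling by 6/2.62940 = 2.28189 puts the formula on 6 O.
Ca: 0.43940 × 2.28189 = 1.003 atoms per formula unit.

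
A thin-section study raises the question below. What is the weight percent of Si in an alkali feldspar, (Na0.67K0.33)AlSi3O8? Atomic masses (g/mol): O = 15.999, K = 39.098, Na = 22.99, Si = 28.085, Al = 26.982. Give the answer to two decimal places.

31.49 weight percent

Molar mass of (Na0.67K0.33)AlSi3O8: 0.67*22.99 + 0.33*39.098 + 1*26.982 + 3*28.085 + 8*15.999 = 267.535 g/mol.
Mass of Si per formula unit: 3 × 28.085 = 84.255 g.
Weight fraction Si = 84.255 / 267.535 = 0.3149.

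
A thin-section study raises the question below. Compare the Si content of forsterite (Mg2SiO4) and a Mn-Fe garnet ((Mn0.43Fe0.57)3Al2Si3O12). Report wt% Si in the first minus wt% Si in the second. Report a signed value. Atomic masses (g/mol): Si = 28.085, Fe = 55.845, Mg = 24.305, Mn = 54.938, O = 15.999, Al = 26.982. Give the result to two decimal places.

First mineral: 28.085 g Si in 140.691 g formula = 19.96 wt% Si.
Second mineral: 84.255 g Si in 496.572 g formula = 16.97 wt% Si.
19.96% − 16.97% gives a difference of 2.99 percentage points.

2.99 percentage points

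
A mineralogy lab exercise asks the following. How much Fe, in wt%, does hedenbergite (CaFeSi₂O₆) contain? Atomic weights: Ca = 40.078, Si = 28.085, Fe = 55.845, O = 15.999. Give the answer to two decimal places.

22.51 wt%

Formula mass = 1·40.078 + 1·55.845 + 2·28.085 + 6·15.999 = 248.087 g/mol, of which 55.845 g is Fe.
So Fe makes up 55.845/248.087 = 0.2251 of the mass, i.e. 22.51%.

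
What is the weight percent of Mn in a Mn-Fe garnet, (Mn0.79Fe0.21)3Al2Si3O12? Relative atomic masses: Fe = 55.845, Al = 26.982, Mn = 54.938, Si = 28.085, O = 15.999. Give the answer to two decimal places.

M((Mn0.79Fe0.21)3Al2Si3O12) = 495.592 g/mol.
Mn contributes 2.37 × 54.938 = 130.203 g per mole.
130.203/495.592 = 0.2627 → 26.27%.

26.27 wt%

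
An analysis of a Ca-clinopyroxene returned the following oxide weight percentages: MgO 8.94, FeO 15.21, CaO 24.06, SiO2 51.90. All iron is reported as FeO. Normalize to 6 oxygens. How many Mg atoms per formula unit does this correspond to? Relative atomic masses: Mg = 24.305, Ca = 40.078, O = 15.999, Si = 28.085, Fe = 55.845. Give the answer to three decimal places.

0.514 Mg apfu

MgO (M=40.304): mol = 0.22181; Mg = 0.22181, O = 0.22181.
FeO (M=71.844): mol = 0.21171; Fe = 0.21171, O = 0.21171.
CaO (M=56.077): mol = 0.42905; Ca = 0.42905, O = 0.42905.
SiO2 (M=60.083): mol = 0.86381; Si = 0.86381, O = 1.72762.
ΣO = 2.59019; factor = 6/ΣO = 2.31643.
Mg apfu = 0.22181 × 2.31643 = 0.514.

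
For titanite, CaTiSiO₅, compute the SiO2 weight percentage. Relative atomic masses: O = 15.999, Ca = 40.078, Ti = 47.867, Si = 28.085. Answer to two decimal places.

Molar mass of CaTiSiO₅ = 1·40.078 + 1·47.867 + 1·28.085 + 5·15.999 = 196.025 g/mol.
Each formula unit contains 1 Si, equivalent to 1/1 = 1.0000 mol SiO2.
M(SiO2) = 1×28.085 + 2×15.999 = 60.083 g/mol.
Mass of SiO2 per formula unit = 1.0000 × 60.083 = 60.083 g.
SiO2 wt% = 60.083 / 196.025 × 100 = 30.65%.

30.65 wt%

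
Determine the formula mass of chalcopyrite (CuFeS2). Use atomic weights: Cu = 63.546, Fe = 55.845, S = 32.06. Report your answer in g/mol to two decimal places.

Cu: 1 × 63.546 = 63.5460
Fe: 1 × 55.845 = 55.8450
S: 2 × 32.06 = 64.1200
Summing the contributions gives the formula mass.

183.51 g/mol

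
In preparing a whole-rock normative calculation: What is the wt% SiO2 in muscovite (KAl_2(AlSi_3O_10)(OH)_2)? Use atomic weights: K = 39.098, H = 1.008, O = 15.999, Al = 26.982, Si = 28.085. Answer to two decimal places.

Molar mass of KAl_2(AlSi_3O_10)(OH)_2 = 1*39.098 + 3*26.982 + 3*28.085 + 12*15.999 + 2*1.008 = 398.303 g/mol.
Each formula unit contains 3 Si, equivalent to 3/1 = 3.0000 mol SiO2.
M(SiO2) = 1×28.085 + 2×15.999 = 60.083 g/mol.
Mass of SiO2 per formula unit = 3.0000 × 60.083 = 180.249 g.
SiO2 wt% = 180.249 / 398.303 × 100 = 45.25%.

45.25 wt%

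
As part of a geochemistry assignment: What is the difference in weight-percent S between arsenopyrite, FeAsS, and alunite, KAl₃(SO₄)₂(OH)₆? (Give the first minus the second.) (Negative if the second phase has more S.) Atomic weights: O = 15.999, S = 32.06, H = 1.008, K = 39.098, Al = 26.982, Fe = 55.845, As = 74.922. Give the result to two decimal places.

S in FeAsS: molar mass 162.827 g/mol; 1×32.06 = 32.060 g → 19.69 wt%.
S in KAl₃(SO₄)₂(OH)₆: molar mass 414.198 g/mol; 2×32.06 = 64.120 g → 15.48 wt%.
Difference = 19.69 − 15.48 = 4.21 percentage points.

4.21 percentage points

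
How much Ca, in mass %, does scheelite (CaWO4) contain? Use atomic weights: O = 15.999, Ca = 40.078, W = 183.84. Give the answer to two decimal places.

13.92 mass %

M(CaWO4) = 287.914 g/mol.
Ca contributes 1 × 40.078 = 40.078 g per mole.
40.078/287.914 = 0.1392 → 13.92%.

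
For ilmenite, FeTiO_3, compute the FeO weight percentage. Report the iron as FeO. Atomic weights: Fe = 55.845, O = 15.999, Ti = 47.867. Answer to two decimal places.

Molar mass of FeTiO_3 = 1*55.845 + 1*47.867 + 3*15.999 = 151.709 g/mol.
Each formula unit contains 1 Fe, equivalent to 1/1 = 1.0000 mol FeO.
M(FeO) = 1×55.845 + 1×15.999 = 71.844 g/mol.
Mass of FeO per formula unit = 1.0000 × 71.844 = 71.844 g.
FeO wt% = 71.844 / 151.709 × 100 = 47.36%.

47.36 wt%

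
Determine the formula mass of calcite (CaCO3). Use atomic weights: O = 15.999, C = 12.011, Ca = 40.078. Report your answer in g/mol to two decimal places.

M = 1(40.078) + 1(12.011) + 3(15.999)

100.09 g/mol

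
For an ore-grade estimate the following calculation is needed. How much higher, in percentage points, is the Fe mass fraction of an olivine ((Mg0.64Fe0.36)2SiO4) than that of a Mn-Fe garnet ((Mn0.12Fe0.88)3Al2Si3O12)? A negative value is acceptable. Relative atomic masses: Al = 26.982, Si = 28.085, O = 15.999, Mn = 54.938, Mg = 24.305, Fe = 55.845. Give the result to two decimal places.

-5.03 percentage points

Fe in (Mg0.64Fe0.36)2SiO4: molar mass 163.400 g/mol; 0.72×55.845 = 40.208 g → 24.61 wt%.
Fe in (Mn0.12Fe0.88)3Al2Si3O12: molar mass 497.415 g/mol; 2.64×55.845 = 147.431 g → 29.64 wt%.
Difference = 24.61 − 29.64 = -5.03 percentage points.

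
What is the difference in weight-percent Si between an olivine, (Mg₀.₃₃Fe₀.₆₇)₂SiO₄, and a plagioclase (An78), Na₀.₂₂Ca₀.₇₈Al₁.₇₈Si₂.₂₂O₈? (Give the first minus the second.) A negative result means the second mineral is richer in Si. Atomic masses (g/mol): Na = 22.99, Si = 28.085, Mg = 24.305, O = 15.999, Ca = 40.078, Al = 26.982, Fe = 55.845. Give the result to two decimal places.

-7.35 percentage points

M((Mg₀.₃₃Fe₀.₆₇)₂SiO₄) = 182.955 g/mol, so wt% Si = 28.085/182.955 × 100 = 15.35%.
M(Na₀.₂₂Ca₀.₇₈Al₁.₇₈Si₂.₂₂O₈) = 274.687 g/mol, so wt% Si = 62.349/274.687 × 100 = 22.70%.
15.35 − 22.70 = -7.35 pp.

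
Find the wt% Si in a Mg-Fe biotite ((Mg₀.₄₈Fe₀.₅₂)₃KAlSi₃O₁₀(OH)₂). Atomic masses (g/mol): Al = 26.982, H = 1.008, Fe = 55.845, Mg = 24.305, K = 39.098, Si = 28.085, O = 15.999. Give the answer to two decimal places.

18.06 wt%

M((Mg₀.₄₈Fe₀.₅₂)₃KAlSi₃O₁₀(OH)₂) = 466.456 g/mol.
Si contributes 3 × 28.085 = 84.255 g per mole.
84.255/466.456 = 0.1806 → 18.06%.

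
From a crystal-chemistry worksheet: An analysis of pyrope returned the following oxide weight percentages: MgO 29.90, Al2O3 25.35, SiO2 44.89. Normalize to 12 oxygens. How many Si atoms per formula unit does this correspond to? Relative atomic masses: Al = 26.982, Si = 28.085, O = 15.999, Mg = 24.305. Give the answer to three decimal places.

29.90 wt% MgO ÷ 40.304 g/mol = 0.74186 mol, giving 0.74186 Mg and 0.74186 O.
25.35 wt% Al2O3 ÷ 101.961 g/mol = 0.24862 mol, giving 0.49724 Al and 0.74586 O.
44.89 wt% SiO2 ÷ 60.083 g/mol = 0.74713 mol, giving 0.74713 Si and 1.49426 O.
Oxygen sums to 2.98198; scaling by 12/2.98198 = 4.02417 puts the formula on 12 O.
Si: 0.74713 × 4.02417 = 3.007 atoms per formula unit.

3.007 Si apfu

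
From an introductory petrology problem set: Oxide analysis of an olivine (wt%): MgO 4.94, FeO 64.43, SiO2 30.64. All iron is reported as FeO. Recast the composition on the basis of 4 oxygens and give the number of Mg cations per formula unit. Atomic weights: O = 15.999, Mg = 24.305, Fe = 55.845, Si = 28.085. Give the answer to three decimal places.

MgO: 4.94/40.304 = 0.12257 mol → 0.12257 mol Mg, 0.12257 mol O.
FeO: 64.43/71.844 = 0.89680 mol → 0.89680 mol Fe, 0.89680 mol O.
SiO2: 30.64/60.083 = 0.50996 mol → 0.50996 mol Si, 1.01992 mol O.
Total oxygen = 2.03929 mol. Normalization factor = 4/2.03929 = 1.96147.
Mg per 4 O = 0.12257 × 1.96147 = 0.240.

0.240 Mg apfu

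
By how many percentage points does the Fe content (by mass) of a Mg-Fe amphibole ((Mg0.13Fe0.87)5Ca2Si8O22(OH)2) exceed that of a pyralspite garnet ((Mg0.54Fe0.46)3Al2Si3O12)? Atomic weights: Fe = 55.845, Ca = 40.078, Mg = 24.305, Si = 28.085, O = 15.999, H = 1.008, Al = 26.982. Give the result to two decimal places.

8.33 percentage points

M((Mg0.13Fe0.87)5Ca2Si8O22(OH)2) = 949.552 g/mol, so wt% Fe = 242.926/949.552 × 100 = 25.58%.
M((Mg0.54Fe0.46)3Al2Si3O12) = 446.647 g/mol, so wt% Fe = 77.066/446.647 × 100 = 17.25%.
25.58 − 17.25 = 8.33 pp.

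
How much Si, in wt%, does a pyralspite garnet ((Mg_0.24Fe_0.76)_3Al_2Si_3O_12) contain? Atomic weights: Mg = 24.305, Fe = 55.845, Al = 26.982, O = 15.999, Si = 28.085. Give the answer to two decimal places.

17.74 wt%

Formula mass = 0.72×24.305 + 2.28×55.845 + 2×26.982 + 3×28.085 + 12×15.999 = 475.033 g/mol, of which 84.255 g is Si.
So Si makes up 84.255/475.033 = 0.1774 of the mass, i.e. 17.74%.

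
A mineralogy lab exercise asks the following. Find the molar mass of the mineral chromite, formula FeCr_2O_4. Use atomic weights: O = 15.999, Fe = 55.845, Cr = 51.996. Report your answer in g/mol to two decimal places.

223.83 g/mol

M = 1*55.845 + 2*51.996 + 4*15.999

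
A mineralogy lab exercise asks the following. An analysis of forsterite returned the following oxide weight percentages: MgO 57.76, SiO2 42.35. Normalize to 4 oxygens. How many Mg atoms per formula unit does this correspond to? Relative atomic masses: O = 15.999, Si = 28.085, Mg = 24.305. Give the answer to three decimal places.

MgO: 57.76/40.304 = 1.43311 mol → 1.43311 mol Mg, 1.43311 mol O.
SiO2: 42.35/60.083 = 0.70486 mol → 0.70486 mol Si, 1.40972 mol O.
Total oxygen = 2.84283 mol. Normalization factor = 4/2.84283 = 1.40705.
Mg per 4 O = 1.43311 × 1.40705 = 2.016.

2.016 Mg apfu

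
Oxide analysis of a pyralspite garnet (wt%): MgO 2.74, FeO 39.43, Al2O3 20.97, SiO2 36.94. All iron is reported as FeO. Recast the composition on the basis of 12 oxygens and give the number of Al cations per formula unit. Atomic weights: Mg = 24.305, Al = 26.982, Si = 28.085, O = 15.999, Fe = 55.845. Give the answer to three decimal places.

2.74 wt% MgO ÷ 40.304 g/mol = 0.06798 mol, giving 0.06798 Mg and 0.06798 O.
39.43 wt% FeO ÷ 71.844 g/mol = 0.54883 mol, giving 0.54883 Fe and 0.54883 O.
20.97 wt% Al2O3 ÷ 101.961 g/mol = 0.20567 mol, giving 0.41134 Al and 0.61701 O.
36.94 wt% SiO2 ÷ 60.083 g/mol = 0.61482 mol, giving 0.61482 Si and 1.22964 O.
Oxygen sums to 2.46346; scaling by 12/2.46346 = 4.87120 puts the formula on 12 O.
Al: 0.41134 × 4.87120 = 2.004 atoms per formula unit.

2.004 Al apfu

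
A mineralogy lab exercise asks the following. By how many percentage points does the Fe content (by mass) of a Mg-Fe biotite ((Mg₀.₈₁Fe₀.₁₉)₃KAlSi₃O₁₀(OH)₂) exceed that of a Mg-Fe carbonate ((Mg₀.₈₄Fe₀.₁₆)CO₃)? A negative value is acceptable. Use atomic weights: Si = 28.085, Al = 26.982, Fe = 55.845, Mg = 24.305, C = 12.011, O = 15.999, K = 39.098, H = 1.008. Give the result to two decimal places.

Fe in (Mg₀.₈₁Fe₀.₁₉)₃KAlSi₃O₁₀(OH)₂: molar mass 435.232 g/mol; 0.57×55.845 = 31.832 g → 7.31 wt%.
Fe in (Mg₀.₈₄Fe₀.₁₆)CO₃: molar mass 89.359 g/mol; 0.16×55.845 = 8.935 g → 10.00 wt%.
Difference = 7.31 − 10.00 = -2.69 percentage points.

-2.69 percentage points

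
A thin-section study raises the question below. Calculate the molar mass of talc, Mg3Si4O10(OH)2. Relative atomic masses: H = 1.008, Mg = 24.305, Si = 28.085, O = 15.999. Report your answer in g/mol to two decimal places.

M = 3*24.305 + 4*28.085 + 12*15.999 + 2*1.008

379.26 g/mol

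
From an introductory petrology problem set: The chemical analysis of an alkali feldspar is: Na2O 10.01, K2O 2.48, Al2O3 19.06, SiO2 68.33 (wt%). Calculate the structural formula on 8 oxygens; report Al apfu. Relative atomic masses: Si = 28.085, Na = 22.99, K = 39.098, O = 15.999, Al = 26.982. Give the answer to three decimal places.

10.01 wt% Na2O ÷ 61.979 g/mol = 0.16151 mol, giving 0.32302 Na and 0.16151 O.
2.48 wt% K2O ÷ 94.195 g/mol = 0.02633 mol, giving 0.05266 K and 0.02633 O.
19.06 wt% Al2O3 ÷ 101.961 g/mol = 0.18693 mol, giving 0.37386 Al and 0.56079 O.
68.33 wt% SiO2 ÷ 60.083 g/mol = 1.13726 mol, giving 1.13726 Si and 2.27452 O.
Oxygen sums to 3.02315; scaling by 8/3.02315 = 2.64625 puts the formula on 8 O.
Al: 0.37386 × 2.64625 = 0.989 atoms per formula unit.

0.989 Al apfu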